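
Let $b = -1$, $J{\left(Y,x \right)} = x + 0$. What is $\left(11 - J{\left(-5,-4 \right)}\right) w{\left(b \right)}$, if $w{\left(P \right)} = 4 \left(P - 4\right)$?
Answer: $-300$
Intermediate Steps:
$J{\left(Y,x \right)} = x$
$w{\left(P \right)} = -16 + 4 P$ ($w{\left(P \right)} = 4 \left(-4 + P\right) = -16 + 4 P$)
$\left(11 - J{\left(-5,-4 \right)}\right) w{\left(b \right)} = \left(11 - -4\right) \left(-16 + 4 \left(-1\right)\right) = \left(11 + 4\right) \left(-16 - 4\right) = 15 \left(-20\right) = -300$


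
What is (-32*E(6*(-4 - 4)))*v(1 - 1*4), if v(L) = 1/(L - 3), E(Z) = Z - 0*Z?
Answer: -256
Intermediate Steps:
E(Z) = Z (E(Z) = Z - 1*0 = Z + 0 = Z)
v(L) = 1/(-3 + L)
(-32*E(6*(-4 - 4)))*v(1 - 1*4) = (-192*(-4 - 4))/(-3 + (1 - 1*4)) = (-192*(-8))/(-3 + (1 - 4)) = (-32*(-48))/(-3 - 3) = 1536/(-6) = 1536*(-⅙) = -256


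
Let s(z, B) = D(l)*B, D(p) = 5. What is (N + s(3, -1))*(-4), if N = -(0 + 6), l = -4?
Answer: 44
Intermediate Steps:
s(z, B) = 5*B
N = -6 (N = -1*6 = -6)
(N + s(3, -1))*(-4) = (-6 + 5*(-1))*(-4) = (-6 - 5)*(-4) = -11*(-4) = 44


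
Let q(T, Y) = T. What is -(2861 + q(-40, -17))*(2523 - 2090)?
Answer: -1221493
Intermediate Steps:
-(2861 + q(-40, -17))*(2523 - 2090) = -(2861 - 40)*(2523 - 2090) = -2821*433 = -1*1221493 = -1221493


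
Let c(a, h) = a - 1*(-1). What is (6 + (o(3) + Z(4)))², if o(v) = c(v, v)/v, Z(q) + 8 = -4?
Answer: 196/9 ≈ 21.778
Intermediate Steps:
c(a, h) = 1 + a (c(a, h) = a + 1 = 1 + a)
Z(q) = -12 (Z(q) = -8 - 4 = -12)
o(v) = (1 + v)/v
(6 + (o(3) + Z(4)))² = (6 + ((1 + 3)/3 - 12))² = (6 + ((⅓)*4 - 12))² = (6 + (4/3 - 12))² = (6 - 32/3)² = (-14/3)² = 196/9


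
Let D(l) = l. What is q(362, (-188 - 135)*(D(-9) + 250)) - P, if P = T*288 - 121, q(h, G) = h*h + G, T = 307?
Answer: -35094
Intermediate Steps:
q(h, G) = G + h**2 (q(h, G) = h**2 + G = G + h**2)
P = 88295 (P = 307*288 - 121 = 88416 - 121 = 88295)
q(362, (-188 - 135)*(D(-9) + 250)) - P = ((-188 - 135)*(-9 + 250) + 362**2) - 1*88295 = (-323*241 + 131044) - 88295 = (-77843 + 131044) - 88295 = 53201 - 88295 = -35094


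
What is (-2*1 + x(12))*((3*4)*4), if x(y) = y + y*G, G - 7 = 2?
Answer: 5664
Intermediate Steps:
G = 9 (G = 7 + 2 = 9)
x(y) = 10*y (x(y) = y + y*9 = y + 9*y = 10*y)
(-2*1 + x(12))*((3*4)*4) = (-2*1 + 10*12)*((3*4)*4) = (-2 + 120)*(12*4) = 118*48 = 5664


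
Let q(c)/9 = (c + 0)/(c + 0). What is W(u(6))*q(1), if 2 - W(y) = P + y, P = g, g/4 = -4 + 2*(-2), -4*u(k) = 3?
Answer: 1251/4 ≈ 312.75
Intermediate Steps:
q(c) = 9 (q(c) = 9*((c + 0)/(c + 0)) = 9*(c/c) = 9*1 = 9)
u(k) = -¾ (u(k) = -¼*3 = -¾)
g = -32 (g = 4*(-4 + 2*(-2)) = 4*(-4 - 4) = 4*(-8) = -32)
P = -32
W(y) = 34 - y (W(y) = 2 - (-32 + y) = 2 + (32 - y) = 34 - y)
W(u(6))*q(1) = (34 - 1*(-¾))*9 = (34 + ¾)*9 = (139/4)*9 = 1251/4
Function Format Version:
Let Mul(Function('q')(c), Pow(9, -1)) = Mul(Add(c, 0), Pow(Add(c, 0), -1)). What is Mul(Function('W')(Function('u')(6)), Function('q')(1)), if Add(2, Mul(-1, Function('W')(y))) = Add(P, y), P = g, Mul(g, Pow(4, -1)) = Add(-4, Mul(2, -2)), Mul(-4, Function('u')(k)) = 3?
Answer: Rational(1251, 4) ≈ 312.75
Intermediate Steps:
Function('q')(c) = 9 (Function('q')(c) = Mul(9, Mul(Add(c, 0), Pow(Add(c, 0), -1))) = Mul(9, Mul(c, Pow(c, -1))) = Mul(9, 1) = 9)
Function('u')(k) = Rational(-3, 4) (Function('u')(k) = Mul(Rational(-1, 4), 3) = Rational(-3, 4))
g = -32 (g = Mul(4, Add(-4, Mul(2, -2))) = Mul(4, Add(-4, -4)) = Mul(4, -8) = -32)
P = -32
Function('W')(y) = Add(34, Mul(-1, y)) (Function('W')(y) = Add(2, Mul(-1, Add(-32, y))) = Add(2, Add(32, Mul(-1, y))) = Add(34, Mul(-1, y)))
Mul(Function('W')(Function('u')(6)), Function('q')(1)) = Mul(Add(34, Mul(-1, Rational(-3, 4))), 9) = Mul(Add(34, Rational(3, 4)), 9) = Mul(Rational(139, 4), 9) = Rational(1251, 4)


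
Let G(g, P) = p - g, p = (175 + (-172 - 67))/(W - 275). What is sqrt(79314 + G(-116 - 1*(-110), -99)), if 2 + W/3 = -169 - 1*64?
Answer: 2*sqrt(24291770)/35 ≈ 281.64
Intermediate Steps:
W = -705 (W = -6 + 3*(-169 - 1*64) = -6 + 3*(-169 - 64) = -6 + 3*(-233) = -6 - 699 = -705)
p = 16/245 (p = (175 + (-172 - 67))/(-705 - 275) = (175 - 239)/(-980) = -64*(-1/980) = 16/245 ≈ 0.065306)
G(g, P) = 16/245 - g
sqrt(79314 + G(-116 - 1*(-110), -99)) = sqrt(79314 + (16/245 - (-116 - 1*(-110)))) = sqrt(79314 + (16/245 - (-116 + 110))) = sqrt(79314 + (16/245 - 1*(-6))) = sqrt(79314 + (16/245 + 6)) = sqrt(79314 + 1486/245) = sqrt(19433416/245) = 2*sqrt(24291770)/35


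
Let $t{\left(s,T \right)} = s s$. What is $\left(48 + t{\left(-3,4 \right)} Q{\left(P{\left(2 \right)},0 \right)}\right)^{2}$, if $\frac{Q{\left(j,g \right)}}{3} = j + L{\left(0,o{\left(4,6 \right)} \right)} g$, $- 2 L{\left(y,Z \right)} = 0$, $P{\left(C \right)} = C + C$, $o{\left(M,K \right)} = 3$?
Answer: $24336$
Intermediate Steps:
$P{\left(C \right)} = 2 C$
$t{\left(s,T \right)} = s^{2}$
$L{\left(y,Z \right)} = 0$ ($L{\left(y,Z \right)} = \left(- \frac{1}{2}\right) 0 = 0$)
$Q{\left(j,g \right)} = 3 j$ ($Q{\left(j,g \right)} = 3 \left(j + 0 g\right) = 3 \left(j + 0\right) = 3 j$)
$\left(48 + t{\left(-3,4 \right)} Q{\left(P{\left(2 \right)},0 \right)}\right)^{2} = \left(48 + \left(-3\right)^{2} \cdot 3 \cdot 2 \cdot 2\right)^{2} = \left(48 + 9 \cdot 3 \cdot 4\right)^{2} = \left(48 + 9 \cdot 12\right)^{2} = \left(48 + 108\right)^{2} = 156^{2} = 24336$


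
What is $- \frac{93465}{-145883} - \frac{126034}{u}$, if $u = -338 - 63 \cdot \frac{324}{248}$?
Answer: $\frac{1142381121799}{3801565097} \approx 300.5$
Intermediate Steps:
$u = - \frac{26059}{62}$ ($u = -338 - 63 \cdot 324 \cdot \frac{1}{248} = -338 - \frac{5103}{62} = - \frac{26059}{62} \approx -420.31$)
$- \frac{93465}{-145883} - \frac{126034}{u} = - \frac{93465}{-145883} - \frac{126034}{- \frac{26059}{62}} = \left(-93465\right) \left(- \frac{1}{145883}\right) - - \frac{7814108}{26059} = \frac{93465}{145883} + \frac{7814108}{26059} = \frac{1142381121799}{3801565097}$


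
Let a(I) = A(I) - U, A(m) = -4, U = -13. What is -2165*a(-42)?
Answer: -19485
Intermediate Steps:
a(I) = 9 (a(I) = -4 - 1*(-13) = -4 + 13 = 9)
-2165*a(-42) = -2165*9 = -19485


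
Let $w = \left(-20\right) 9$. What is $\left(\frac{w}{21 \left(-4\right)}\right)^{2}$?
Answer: $\frac{225}{49} \approx 4.5918$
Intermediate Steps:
$w = -180$
$\left(\frac{w}{21 \left(-4\right)}\right)^{2} = \left(- \frac{180}{21 \left(-4\right)}\right)^{2} = \left(- \frac{180}{-84}\right)^{2} = \left(\left(-180\right) \left(- \frac{1}{84}\right)\right)^{2} = \left(\frac{15}{7}\right)^{2} = \frac{225}{49}$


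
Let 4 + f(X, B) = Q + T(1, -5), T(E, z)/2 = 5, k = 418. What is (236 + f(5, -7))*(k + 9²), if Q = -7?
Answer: 117265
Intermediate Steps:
T(E, z) = 10 (T(E, z) = 2*5 = 10)
f(X, B) = -1 (f(X, B) = -4 + (-7 + 10) = -4 + 3 = -1)
(236 + f(5, -7))*(k + 9²) = (236 - 1)*(418 + 9²) = 235*(418 + 81) = 235*499 = 117265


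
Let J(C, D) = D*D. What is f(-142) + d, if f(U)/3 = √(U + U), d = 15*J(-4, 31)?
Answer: 14415 + 6*I*√71 ≈ 14415.0 + 50.557*I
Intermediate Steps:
J(C, D) = D²
d = 14415 (d = 15*31² = 15*961 = 14415)
f(U) = 3*√2*√U (f(U) = 3*√(U + U) = 3*√(2*U) = 3*(√2*√U) = 3*√2*√U)
f(-142) + d = 3*√2*√(-142) + 14415 = 3*√2*(I*√142) + 14415 = 6*I*√71 + 14415 = 14415 + 6*I*√71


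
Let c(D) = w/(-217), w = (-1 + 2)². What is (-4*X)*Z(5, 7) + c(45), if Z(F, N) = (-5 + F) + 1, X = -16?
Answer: 13887/217 ≈ 63.995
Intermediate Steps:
Z(F, N) = -4 + F
w = 1 (w = 1² = 1)
c(D) = -1/217 (c(D) = 1/(-217) = 1*(-1/217) = -1/217)
(-4*X)*Z(5, 7) + c(45) = (-4*(-16))*(-4 + 5) - 1/217 = 64*1 - 1/217 = 64 - 1/217 = 13887/217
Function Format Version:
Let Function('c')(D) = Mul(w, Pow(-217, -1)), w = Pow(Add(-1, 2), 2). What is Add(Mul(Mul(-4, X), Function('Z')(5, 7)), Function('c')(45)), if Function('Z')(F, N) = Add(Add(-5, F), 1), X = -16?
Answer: Rational(13887, 217) ≈ 63.995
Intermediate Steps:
Function('Z')(F, N) = Add(-4, F)
w = 1 (w = Pow(1, 2) = 1)
Function('c')(D) = Rational(-1, 217) (Function('c')(D) = Mul(1, Pow(-217, -1)) = Mul(1, Rational(-1, 217)) = Rational(-1, 217))
Add(Mul(Mul(-4, X), Function('Z')(5, 7)), Function('c')(45)) = Add(Mul(Mul(-4, -16), Add(-4, 5)), Rational(-1, 217)) = Add(Mul(64, 1), Rational(-1, 217)) = Add(64, Rational(-1, 217)) = Rational(13887, 217)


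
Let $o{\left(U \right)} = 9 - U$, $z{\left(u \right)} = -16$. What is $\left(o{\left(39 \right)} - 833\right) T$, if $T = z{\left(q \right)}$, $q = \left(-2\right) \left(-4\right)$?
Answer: $13808$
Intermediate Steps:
$q = 8$
$T = -16$
$\left(o{\left(39 \right)} - 833\right) T = \left(\left(9 - 39\right) - 833\right) \left(-16\right) = \left(-30 - 833\right) \left(-16\right) = \left(-863\right) \left(-16\right) = 13808$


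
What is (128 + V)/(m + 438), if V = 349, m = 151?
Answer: 477/589 ≈ 0.80985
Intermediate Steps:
(128 + V)/(m + 438) = (128 + 349)/(151 + 438) = 477/589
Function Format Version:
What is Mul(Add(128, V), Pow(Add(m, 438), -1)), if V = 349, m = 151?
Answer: Rational(477, 589) ≈ 0.80985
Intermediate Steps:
Mul(Add(128, V), Pow(Add(m, 438), -1)) = Mul(Add(128, 349), Pow(Add(151, 438), -1)) = Mul(477, Pow(589, -1)) = Mul(477, Rational(1, 589)) = Rational(477, 589)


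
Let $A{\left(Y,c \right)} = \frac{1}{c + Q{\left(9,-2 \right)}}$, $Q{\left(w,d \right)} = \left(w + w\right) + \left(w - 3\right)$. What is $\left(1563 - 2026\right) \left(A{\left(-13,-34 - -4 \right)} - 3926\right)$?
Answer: $\frac{10906891}{6} \approx 1.8178 \cdot 10^{6}$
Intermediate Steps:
$Q{\left(w,d \right)} = -3 + 3 w$ ($Q{\left(w,d \right)} = 2 w + \left(w - 3\right) = 2 w + \left(-3 + w\right) = -3 + 3 w$)
$A{\left(Y,c \right)} = \frac{1}{24 + c}$ ($A{\left(Y,c \right)} = \frac{1}{c + \left(-3 + 3 \cdot 9\right)} = \frac{1}{c + \left(-3 + 27\right)} = \frac{1}{c + 24} = \frac{1}{24 + c}$)
$\left(1563 - 2026\right) \left(A{\left(-13,-34 - -4 \right)} - 3926\right) = \left(1563 - 2026\right) \left(\frac{1}{24 - 30} - 3926\right) = - 463 \left(\frac{1}{24 + \left(-34 + 4\right)} - 3926\right) = - 463 \left(\frac{1}{24 - 30} - 3926\right) = - 463 \left(\frac{1}{-6} - 3926\right) = - 463 \left(- \frac{1}{6} - 3926\right) = \left(-463\right) \left(- \frac{23557}{6}\right) = \frac{10906891}{6}$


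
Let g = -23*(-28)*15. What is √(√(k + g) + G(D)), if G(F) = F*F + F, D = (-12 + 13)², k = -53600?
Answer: √(2 + 26*I*√65) ≈ 10.287 + 10.189*I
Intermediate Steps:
g = 9660 (g = 644*15 = 9660)
D = 1 (D = 1² = 1)
G(F) = F + F² (G(F) = F² + F = F + F²)
√(√(k + g) + G(D)) = √(√(-53600 + 9660) + 1*(1 + 1)) = √(√(-43940) + 1*2) = √(26*I*√65 + 2) = √(2 + 26*I*√65)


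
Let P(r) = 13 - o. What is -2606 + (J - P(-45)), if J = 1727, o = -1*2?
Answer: -894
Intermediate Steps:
o = -2
P(r) = 15 (P(r) = 13 - 1*(-2) = 13 + 2 = 15)
-2606 + (J - P(-45)) = -2606 + (1727 - 1*15) = -2606 + (1727 - 15) = -2606 + 1712 = -894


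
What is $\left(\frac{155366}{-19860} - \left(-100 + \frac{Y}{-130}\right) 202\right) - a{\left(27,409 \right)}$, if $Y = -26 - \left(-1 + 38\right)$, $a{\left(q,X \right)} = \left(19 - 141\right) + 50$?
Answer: $\frac{2603265683}{129090} \approx 20166.0$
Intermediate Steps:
$a{\left(q,X \right)} = -72$ ($a{\left(q,X \right)} = -122 + 50 = -72$)
$Y = -63$ ($Y = -26 - 37 = -63$)
$\left(\frac{155366}{-19860} - \left(-100 + \frac{Y}{-130}\right) 202\right) - a{\left(27,409 \right)} = \left(\frac{155366}{-19860} - \left(-100 - \frac{63}{-130}\right) 202\right) - -72 = \left(155366 \left(- \frac{1}{19860}\right) - \left(-100 - - \frac{63}{130}\right) 202\right) + 72 = \left(- \frac{77683}{9930} - \left(-100 + \frac{63}{130}\right) 202\right) + 72 = \left(- \frac{77683}{9930} - \left(- \frac{12937}{130}\right) 202\right) + 72 = \left(- \frac{77683}{9930} - - \frac{1306637}{65}\right) + 72 = \left(- \frac{77683}{9930} + \frac{1306637}{65}\right) + 72 = \frac{2593971203}{129090} + 72 = \frac{2603265683}{129090}$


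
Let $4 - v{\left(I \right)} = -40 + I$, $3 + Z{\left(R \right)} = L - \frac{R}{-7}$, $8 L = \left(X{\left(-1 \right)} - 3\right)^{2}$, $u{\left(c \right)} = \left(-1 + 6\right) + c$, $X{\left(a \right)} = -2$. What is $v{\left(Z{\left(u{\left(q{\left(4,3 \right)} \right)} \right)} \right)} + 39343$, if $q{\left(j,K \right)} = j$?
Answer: $\frac{2205593}{56} \approx 39386.0$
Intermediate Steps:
$u{\left(c \right)} = 5 + c$
$L = \frac{25}{8}$ ($L = \frac{\left(-2 - 3\right)^{2}}{8} = \frac{\left(-5\right)^{2}}{8} = \frac{1}{8} \cdot 25 = \frac{25}{8} \approx 3.125$)
$Z{\left(R \right)} = \frac{1}{8} + \frac{R}{7}$ ($Z{\left(R \right)} = -3 - \left(- \frac{25}{8} + \frac{R}{-7}\right) = -3 - \left(- \frac{25}{8} + R \left(- \frac{1}{7}\right)\right) = -3 - \left(- \frac{25}{8} - \frac{R}{7}\right) = -3 + \left(\frac{25}{8} + \frac{R}{7}\right) = \frac{1}{8} + \frac{R}{7}$)
$v{\left(I \right)} = 44 - I$ ($v{\left(I \right)} = 4 - \left(-40 + I\right) = 44 - I$)
$v{\left(Z{\left(u{\left(q{\left(4,3 \right)} \right)} \right)} \right)} + 39343 = \left(44 - \left(\frac{1}{8} + \frac{5 + 4}{7}\right)\right) + 39343 = \left(44 - \left(\frac{1}{8} + \frac{1}{7} \cdot 9\right)\right) + 39343 = \left(44 - \left(\frac{1}{8} + \frac{9}{7}\right)\right) + 39343 = \left(44 - \frac{79}{56}\right) + 39343 = \frac{2385}{56} + 39343 = \frac{2205593}{56}$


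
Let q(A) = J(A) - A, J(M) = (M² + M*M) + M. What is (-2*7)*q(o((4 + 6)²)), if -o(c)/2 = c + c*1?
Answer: -4480000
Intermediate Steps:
J(M) = M + 2*M² (J(M) = (M² + M²) + M = 2*M² + M = M + 2*M²)
o(c) = -4*c (o(c) = -2*(c + c*1) = -2*(c + c) = -4*c)
q(A) = -A + A*(1 + 2*A) (q(A) = A*(1 + 2*A) - A = -A + A*(1 + 2*A))
(-2*7)*q(o((4 + 6)²)) = (-2*7)*(2*(-4*(4 + 6)²)²) = -28*(-4*10²)² = -28*(-4*100)² = -28*(-400)² = -28*160000 = -14*320000 = -4480000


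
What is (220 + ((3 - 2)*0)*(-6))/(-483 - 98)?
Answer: -220/581 ≈ -0.37866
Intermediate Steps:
(220 + ((3 - 2)*0)*(-6))/(-483 - 98) = (220 + (1*0)*(-6))/(-581) = (220 + 0*(-6))*(-1/581) = (220 + 0)*(-1/581) = 220*(-1/581) = -220/581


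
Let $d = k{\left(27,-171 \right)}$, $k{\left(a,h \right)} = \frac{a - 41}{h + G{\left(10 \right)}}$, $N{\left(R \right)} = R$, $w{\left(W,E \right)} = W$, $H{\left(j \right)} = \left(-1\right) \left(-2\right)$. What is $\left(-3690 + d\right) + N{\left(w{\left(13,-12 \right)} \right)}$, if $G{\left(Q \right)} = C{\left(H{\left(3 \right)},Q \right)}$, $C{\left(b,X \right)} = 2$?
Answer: $- \frac{621399}{169} \approx -3676.9$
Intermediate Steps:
$H{\left(j \right)} = 2$
$G{\left(Q \right)} = 2$
$k{\left(a,h \right)} = \frac{-41 + a}{2 + h}$ ($k{\left(a,h \right)} = \frac{a - 41}{h + 2} = \frac{-41 + a}{2 + h}$)
$d = \frac{14}{169}$ ($d = \frac{-41 + 27}{2 - 171} = \frac{1}{-169} \left(-14\right) = \left(- \frac{1}{169}\right) \left(-14\right) = \frac{14}{169} \approx 0.08284$)
$\left(-3690 + d\right) + N{\left(w{\left(13,-12 \right)} \right)} = \left(-3690 + \frac{14}{169}\right) + 13 = - \frac{623596}{169} + 13 = - \frac{621399}{169}$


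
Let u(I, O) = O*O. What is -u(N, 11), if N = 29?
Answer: -121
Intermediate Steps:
u(I, O) = O²
-u(N, 11) = -1*11² = -1*121 = -121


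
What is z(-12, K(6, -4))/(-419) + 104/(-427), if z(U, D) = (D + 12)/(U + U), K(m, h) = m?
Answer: -173023/715652 ≈ -0.24177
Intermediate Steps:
z(U, D) = (12 + D)/(2*U) (z(U, D) = (12 + D)/((2*U)) = (12 + D)*(1/(2*U)) = (12 + D)/(2*U))
z(-12, K(6, -4))/(-419) + 104/(-427) = ((½)*(12 + 6)/(-12))/(-419) + 104/(-427) = ((½)*(-1/12)*18)*(-1/419) + 104*(-1/427) = -¾*(-1/419) - 104/427 = 3/1676 - 104/427 = -173023/715652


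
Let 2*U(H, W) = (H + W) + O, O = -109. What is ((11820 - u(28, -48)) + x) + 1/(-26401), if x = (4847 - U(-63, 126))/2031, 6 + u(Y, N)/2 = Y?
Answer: 631562766295/53620431 ≈ 11778.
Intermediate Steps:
u(Y, N) = -12 + 2*Y
U(H, W) = -109/2 + H/2 + W/2 (U(H, W) = ((H + W) - 109)/2 = (-109 + H + W)/2 = -109/2 + H/2 + W/2)
x = 4870/2031 (x = (4847 - (-109/2 + (½)*(-63) + (½)*126))/2031 = (4847 - (-109/2 - 63/2 + 63))*(1/2031) = (4847 - 1*(-23))*(1/2031) = (4847 + 23)*(1/2031) = 4870*(1/2031) = 4870/2031 ≈ 2.3978)
((11820 - u(28, -48)) + x) + 1/(-26401) = ((11820 - (-12 + 2*28)) + 4870/2031) + 1/(-26401) = ((11820 - (-12 + 56)) + 4870/2031) - 1/26401 = ((11820 - 1*44) + 4870/2031) - 1/26401 = ((11820 - 44) + 4870/2031) - 1/26401 = (11776 + 4870/2031) - 1/26401 = 23921926/2031 - 1/26401 = 631562766295/53620431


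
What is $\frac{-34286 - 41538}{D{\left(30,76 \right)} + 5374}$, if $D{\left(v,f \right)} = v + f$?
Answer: $- \frac{9478}{685} \approx -13.837$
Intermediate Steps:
$D{\left(v,f \right)} = f + v$
$\frac{-34286 - 41538}{D{\left(30,76 \right)} + 5374} = \frac{-34286 - 41538}{\left(76 + 30\right) + 5374} = - \frac{75824}{106 + 5374} = - \frac{75824}{5480} = \left(-75824\right) \frac{1}{5480} = - \frac{9478}{685}$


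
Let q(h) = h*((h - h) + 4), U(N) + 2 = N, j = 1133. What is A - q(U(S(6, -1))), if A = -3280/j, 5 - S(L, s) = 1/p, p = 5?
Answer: -79848/5665 ≈ -14.095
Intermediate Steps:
S(L, s) = 24/5 (S(L, s) = 5 - 1/5 = 24/5)
U(N) = -2 + N
A = -3280/1133 ≈ -2.8950
q(h) = 4*h (q(h) = h*(0 + 4) = h*4 = 4*h)
A - q(U(S(6, -1))) = -3280/1133 - 4*(-2 + 24/5) = -3280/1133 - 4*14/5 = -3280/1133 - 1*56/5 = -3280/1133 - 56/5 = -79848/5665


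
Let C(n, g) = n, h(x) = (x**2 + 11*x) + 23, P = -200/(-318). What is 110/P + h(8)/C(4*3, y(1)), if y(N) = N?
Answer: 11369/60 ≈ 189.48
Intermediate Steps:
P = 100/159 (P = -200*(-1/318) = 100/159 ≈ 0.62893)
h(x) = 23 + x**2 + 11*x
110/P + h(8)/C(4*3, y(1)) = 110/(100/159) + (23 + 8**2 + 11*8)/((4*3)) = 110*(159/100) + (23 + 64 + 88)/12 = 1749/10 + 175*(1/12) = 1749/10 + 175/12 = 11369/60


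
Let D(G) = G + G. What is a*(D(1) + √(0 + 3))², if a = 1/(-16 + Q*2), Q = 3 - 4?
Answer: -(2 + √3)²/18 ≈ -0.77379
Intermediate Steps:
Q = -1
D(G) = 2*G
a = -1/18 (a = 1/(-16 - 1*2) = 1/(-16 - 2) = 1/(-18) = -1/18 ≈ -0.055556)
a*(D(1) + √(0 + 3))² = -(2*1 + √(0 + 3))²/18 = -(2 + √3)²/18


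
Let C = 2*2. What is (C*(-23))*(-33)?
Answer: 3036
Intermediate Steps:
C = 4
(C*(-23))*(-33) = (4*(-23))*(-33) = -92*(-33) = 3036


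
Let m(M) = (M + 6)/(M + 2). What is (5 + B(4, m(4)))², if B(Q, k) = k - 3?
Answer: 121/9 ≈ 13.444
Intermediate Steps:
m(M) = (6 + M)/(2 + M)
B(Q, k) = -3 + k
(5 + B(4, m(4)))² = (5 + (-3 + (6 + 4)/(2 + 4)))² = (5 + (-3 + 10/6))² = (5 + (-3 + (⅙)*10))² = (5 + (-3 + 5/3))² = (5 - 4/3)² = (11/3)² = 121/9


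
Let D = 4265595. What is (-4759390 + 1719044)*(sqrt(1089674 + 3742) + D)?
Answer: -12968884695870 - 6080692*sqrt(273354) ≈ -1.2972e+13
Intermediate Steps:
(-4759390 + 1719044)*(sqrt(1089674 + 3742) + D) = (-4759390 + 1719044)*(sqrt(1089674 + 3742) + 4265595) = -3040346*(sqrt(1093416) + 4265595) = -3040346*(2*sqrt(273354) + 4265595) = -3040346*(4265595 + 2*sqrt(273354)) = -12968884695870 - 6080692*sqrt(273354)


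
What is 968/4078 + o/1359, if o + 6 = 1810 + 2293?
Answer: 9011539/2771001 ≈ 3.2521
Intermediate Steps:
o = 4097 (o = -6 + (1810 + 2293) = -6 + 4103 = 4097)
968/4078 + o/1359 = 968/4078 + 4097/1359 = 968*(1/4078) + 4097*(1/1359) = 484/2039 + 4097/1359 = 9011539/2771001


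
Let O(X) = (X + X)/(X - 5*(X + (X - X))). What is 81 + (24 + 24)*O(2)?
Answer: 57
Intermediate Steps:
O(X) = -1/2 (O(X) = (2*X)/(X - 5*(X + 0)) = (2*X)/(X - 5*X) = (2*X)/((-4*X)) = (2*X)*(-1/(4*X)) = -1/2)
81 + (24 + 24)*O(2) = 81 + (24 + 24)*(-1/2) = 81 + 48*(-1/2) = 81 - 24 = 57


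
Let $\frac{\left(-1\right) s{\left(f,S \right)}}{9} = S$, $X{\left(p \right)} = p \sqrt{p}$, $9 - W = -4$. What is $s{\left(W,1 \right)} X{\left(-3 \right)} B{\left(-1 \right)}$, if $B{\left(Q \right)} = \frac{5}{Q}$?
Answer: $- 135 i \sqrt{3} \approx - 233.83 i$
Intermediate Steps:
$W = 13$ ($W = 9 - -4 = 9 + 4 = 13$)
$X{\left(p \right)} = p^{\frac{3}{2}}$
$s{\left(f,S \right)} = - 9 S$
$s{\left(W,1 \right)} X{\left(-3 \right)} B{\left(-1 \right)} = \left(-9\right) 1 \left(-3\right)^{\frac{3}{2}} \frac{5}{-1} = - 9 \left(- 3 i \sqrt{3}\right) 5 \left(-1\right) = 27 i \sqrt{3} \left(-5\right) = - 135 i \sqrt{3}$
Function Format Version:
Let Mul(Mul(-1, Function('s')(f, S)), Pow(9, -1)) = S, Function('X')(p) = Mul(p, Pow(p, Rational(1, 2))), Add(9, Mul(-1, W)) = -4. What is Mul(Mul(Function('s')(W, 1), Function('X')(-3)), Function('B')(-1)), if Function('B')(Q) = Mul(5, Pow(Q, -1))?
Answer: Mul(-135, I, Pow(3, Rational(1, 2))) ≈ Mul(-233.83, I)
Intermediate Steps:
W = 13 (W = Add(9, Mul(-1, -4)) = Add(9, 4) = 13)
Function('X')(p) = Pow(p, Rational(3, 2))
Function('s')(f, S) = Mul(-9, S)
Mul(Mul(Function('s')(W, 1), Function('X')(-3)), Function('B')(-1)) = Mul(Mul(Mul(-9, 1), Pow(-3, Rational(3, 2))), Mul(5, Pow(-1, -1))) = Mul(Mul(-9, Mul(-3, I, Pow(3, Rational(1, 2)))), Mul(5, -1)) = Mul(Mul(27, I, Pow(3, Rational(1, 2))), -5) = Mul(-135, I, Pow(3, Rational(1, 2)))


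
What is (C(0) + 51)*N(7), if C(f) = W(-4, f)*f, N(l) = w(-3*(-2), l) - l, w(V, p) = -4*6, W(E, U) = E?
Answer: -1581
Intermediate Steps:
w(V, p) = -24
N(l) = -24 - l
C(f) = -4*f
(C(0) + 51)*N(7) = (-4*0 + 51)*(-24 - 1*7) = (0 + 51)*(-24 - 7) = 51*(-31) = -1581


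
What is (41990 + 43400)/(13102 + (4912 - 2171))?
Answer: 85390/15843 ≈ 5.3898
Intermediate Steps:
(41990 + 43400)/(13102 + (4912 - 2171)) = 85390/(13102 + 2741) = 85390/15843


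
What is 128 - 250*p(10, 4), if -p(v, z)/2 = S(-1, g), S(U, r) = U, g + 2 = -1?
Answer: -372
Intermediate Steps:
g = -3 (g = -2 - 1 = -3)
p(v, z) = 2 (p(v, z) = -2*(-1) = 2)
128 - 250*p(10, 4) = 128 - 250*2 = 128 - 500 = -372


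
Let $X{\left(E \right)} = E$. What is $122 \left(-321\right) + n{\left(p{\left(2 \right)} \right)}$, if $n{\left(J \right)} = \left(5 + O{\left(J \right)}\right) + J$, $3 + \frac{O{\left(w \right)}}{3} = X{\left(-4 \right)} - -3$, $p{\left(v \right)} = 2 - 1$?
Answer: $-39168$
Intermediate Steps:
$p{\left(v \right)} = 1$ ($p{\left(v \right)} = 2 - 1 = 1$)
$O{\left(w \right)} = -12$ ($O{\left(w \right)} = -9 + 3 \left(-4 - -3\right) = -9 + 3 \left(-4 + 3\right) = -9 + 3 \left(-1\right) = -9 - 3 = -12$)
$n{\left(J \right)} = -7 + J$ ($n{\left(J \right)} = \left(5 - 12\right) + J = -7 + J$)
$122 \left(-321\right) + n{\left(p{\left(2 \right)} \right)} = 122 \left(-321\right) + \left(-7 + 1\right) = -39162 - 6 = -39168$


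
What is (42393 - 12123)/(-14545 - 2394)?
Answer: -30270/16939 ≈ -1.7870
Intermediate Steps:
(42393 - 12123)/(-14545 - 2394) = 30270/(-16939) = 30270*(-1/16939) = -30270/16939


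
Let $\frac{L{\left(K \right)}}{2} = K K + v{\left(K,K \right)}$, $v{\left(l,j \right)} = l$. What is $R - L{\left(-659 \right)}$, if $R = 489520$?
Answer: $-377724$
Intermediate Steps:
$L{\left(K \right)} = 2 K + 2 K^{2}$ ($L{\left(K \right)} = 2 \left(K K + K\right) = 2 \left(K^{2} + K\right) = 2 \left(K + K^{2}\right) = 2 K + 2 K^{2}$)
$R - L{\left(-659 \right)} = 489520 - 2 \left(-659\right) \left(1 - 659\right) = 489520 - 2 \left(-659\right) \left(-658\right) = 489520 - 867244 = -377724$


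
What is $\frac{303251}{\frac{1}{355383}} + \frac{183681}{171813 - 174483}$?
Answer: $\frac{95915522557143}{890} \approx 1.0777 \cdot 10^{11}$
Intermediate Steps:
$\frac{303251}{\frac{1}{355383}} + \frac{183681}{171813 - 174483} = 303251 \frac{1}{\frac{1}{355383}} + \frac{183681}{171813 - 174483} = 303251 \cdot 355383 + \frac{183681}{-2670} = 107770250133 + 183681 \left(- \frac{1}{2670}\right) = 107770250133 - \frac{61227}{890} = \frac{95915522557143}{890}$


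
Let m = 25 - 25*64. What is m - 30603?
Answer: -32178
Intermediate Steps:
m = -1575 (m = 25 - 1600 = -1575)
m - 30603 = -1575 - 30603 = -32178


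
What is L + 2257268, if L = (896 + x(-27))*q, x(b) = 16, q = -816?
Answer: 1513076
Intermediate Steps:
L = -744192 (L = (896 + 16)*(-816) = 912*(-816) = -744192)
L + 2257268 = -744192 + 2257268 = 1513076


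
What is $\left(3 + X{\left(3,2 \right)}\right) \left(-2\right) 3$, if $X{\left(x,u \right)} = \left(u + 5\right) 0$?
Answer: $-18$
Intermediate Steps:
$X{\left(x,u \right)} = 0$ ($X{\left(x,u \right)} = \left(5 + u\right) 0 = 0$)
$\left(3 + X{\left(3,2 \right)}\right) \left(-2\right) 3 = \left(3 + 0\right) \left(-2\right) 3 = 3 \left(-2\right) 3 = \left(-6\right) 3 = -18$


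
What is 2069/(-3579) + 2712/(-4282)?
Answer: -9282853/7662639 ≈ -1.2114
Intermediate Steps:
2069/(-3579) + 2712/(-4282) = 2069*(-1/3579) + 2712*(-1/4282) = -2069/3579 - 1356/2141 = -9282853/7662639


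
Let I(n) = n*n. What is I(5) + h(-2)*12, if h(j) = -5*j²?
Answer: -215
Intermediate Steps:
I(n) = n²
I(5) + h(-2)*12 = 5² - 5*(-2)²*12 = 25 - 5*4*12 = 25 - 20*12 = 25 - 240 = -215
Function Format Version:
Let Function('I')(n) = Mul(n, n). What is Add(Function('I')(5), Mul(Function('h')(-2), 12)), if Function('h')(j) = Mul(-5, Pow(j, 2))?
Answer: -215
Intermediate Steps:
Function('I')(n) = Pow(n, 2)
Add(Function('I')(5), Mul(Function('h')(-2), 12)) = Add(Pow(5, 2), Mul(Mul(-5, Pow(-2, 2)), 12)) = Add(25, Mul(Mul(-5, 4), 12)) = Add(25, Mul(-20, 12)) = Add(25, -240) = -215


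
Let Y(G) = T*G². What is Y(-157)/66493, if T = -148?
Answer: -3648052/66493 ≈ -54.864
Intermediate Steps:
Y(G) = -148*G²
Y(-157)/66493 = -148*(-157)²/66493 = -148*24649*(1/66493) = -3648052*1/66493 = -3648052/66493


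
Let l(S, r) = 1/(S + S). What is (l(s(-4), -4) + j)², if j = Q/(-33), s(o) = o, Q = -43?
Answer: 96721/69696 ≈ 1.3878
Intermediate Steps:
l(S, r) = 1/(2*S)
j = 43/33 (j = -43/(-33) = -43*(-1/33) = 43/33 ≈ 1.3030)
(l(s(-4), -4) + j)² = ((½)/(-4) + 43/33)² = ((½)*(-¼) + 43/33)² = (-⅛ + 43/33)² = (311/264)² = 96721/69696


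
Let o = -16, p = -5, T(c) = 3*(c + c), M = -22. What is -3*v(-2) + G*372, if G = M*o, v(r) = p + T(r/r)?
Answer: 130941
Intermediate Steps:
T(c) = 6*c (T(c) = 3*(2*c) = 6*c)
v(r) = 1 (v(r) = -5 + 6*(r/r) = -5 + 6*1 = -5 + 6 = 1)
G = 352 (G = -22*(-16) = 352)
-3*v(-2) + G*372 = -3*1 + 352*372 = -3 + 130944 = 130941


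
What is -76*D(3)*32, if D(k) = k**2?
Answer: -21888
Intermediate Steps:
-76*D(3)*32 = -76*3**2*32 = -76*9*32 = -684*32 = -21888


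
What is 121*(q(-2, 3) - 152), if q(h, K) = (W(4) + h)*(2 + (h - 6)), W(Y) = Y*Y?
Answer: -28556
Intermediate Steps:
W(Y) = Y**2
q(h, K) = (-4 + h)*(16 + h) (q(h, K) = (4**2 + h)*(2 + (h - 6)) = (16 + h)*(2 + (-6 + h)) = (16 + h)*(-4 + h) = (-4 + h)*(16 + h))
121*(q(-2, 3) - 152) = 121*((-64 + (-2)**2 + 12*(-2)) - 152) = 121*((-64 + 4 - 24) - 152) = 121*(-84 - 152) = 121*(-236) = -28556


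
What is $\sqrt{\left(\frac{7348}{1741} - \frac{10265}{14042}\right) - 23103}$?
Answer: $\frac{i \sqrt{13805694400969943430}}{24447122} \approx 151.99 i$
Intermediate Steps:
$\sqrt{\left(\frac{7348}{1741} - \frac{10265}{14042}\right) - 23103} = \sqrt{\frac{85309251}{24447122} - 23103} = \sqrt{- \frac{564716550315}{24447122}} = \frac{i \sqrt{13805694400969943430}}{24447122}$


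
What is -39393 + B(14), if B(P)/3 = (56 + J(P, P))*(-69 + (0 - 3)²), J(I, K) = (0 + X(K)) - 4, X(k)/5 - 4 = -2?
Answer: -50553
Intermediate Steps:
X(k) = 10 (X(k) = 20 + 5*(-2) = 20 - 10 = 10)
J(I, K) = 6 (J(I, K) = (0 + 10) - 4 = 10 - 4 = 6)
B(P) = -11160 (B(P) = 3*((56 + 6)*(-69 + (0 - 3)²)) = 3*(62*(-69 + (-3)²)) = 3*(62*(-69 + 9)) = 3*(62*(-60)) = 3*(-3720) = -11160)
-39393 + B(14) = -39393 - 11160 = -50553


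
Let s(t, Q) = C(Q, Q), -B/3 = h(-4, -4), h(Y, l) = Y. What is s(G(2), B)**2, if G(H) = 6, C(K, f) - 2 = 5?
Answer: 49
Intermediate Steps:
C(K, f) = 7 (C(K, f) = 2 + 5 = 7)
B = 12 (B = -3*(-4) = 12)
s(t, Q) = 7
s(G(2), B)**2 = 7**2 = 49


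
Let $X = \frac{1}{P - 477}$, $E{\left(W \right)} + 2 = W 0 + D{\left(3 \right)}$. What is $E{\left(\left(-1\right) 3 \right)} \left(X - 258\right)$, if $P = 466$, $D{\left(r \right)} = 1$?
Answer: $\frac{2839}{11} \approx 258.09$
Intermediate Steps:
$E{\left(W \right)} = -1$ ($E{\left(W \right)} = -2 + \left(W 0 + 1\right) = -2 + \left(0 + 1\right) = -2 + 1 = -1$)
$X = - \frac{1}{11}$ ($X = \frac{1}{466 - 477} = \frac{1}{-11} = - \frac{1}{11} \approx -0.090909$)
$E{\left(\left(-1\right) 3 \right)} \left(X - 258\right) = - (- \frac{1}{11} - 258) = \left(-1\right) \left(- \frac{2839}{11}\right) = \frac{2839}{11}$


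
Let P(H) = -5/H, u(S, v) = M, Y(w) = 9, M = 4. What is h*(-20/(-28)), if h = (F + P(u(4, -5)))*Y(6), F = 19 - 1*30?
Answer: -315/4 ≈ -78.750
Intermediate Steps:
u(S, v) = 4
F = -11 (F = 19 - 30 = -11)
h = -441/4 (h = (-11 - 5/4)*9 = -49/4*9 = -441/4 ≈ -110.25)
h*(-20/(-28)) = -(-2205)/(-28) = -(-2205)*(-1)/28 = -441/4*5/7 = -315/4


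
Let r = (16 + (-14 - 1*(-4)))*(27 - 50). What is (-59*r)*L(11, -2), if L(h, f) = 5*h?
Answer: 447810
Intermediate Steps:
r = -138 (r = (16 + (-14 + 4))*(-23) = (16 - 10)*(-23) = 6*(-23) = -138)
(-59*r)*L(11, -2) = (-59*(-138))*(5*11) = 8142*55 = 447810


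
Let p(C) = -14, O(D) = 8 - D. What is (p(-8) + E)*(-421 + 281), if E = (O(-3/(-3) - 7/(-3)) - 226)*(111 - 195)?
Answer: -2600920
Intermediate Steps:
E = 18592 (E = ((8 - (-3/(-3) - 7/(-3))) - 226)*(111 - 195) = ((8 - (-3*(-⅓) - 7*(-⅓))) - 226)*(-84) = ((8 - (1 + 7/3)) - 226)*(-84) = ((8 - 1*10/3) - 226)*(-84) = ((8 - 10/3) - 226)*(-84) = (14/3 - 226)*(-84) = -664/3*(-84) = 18592)
(p(-8) + E)*(-421 + 281) = (-14 + 18592)*(-421 + 281) = 18578*(-140) = -2600920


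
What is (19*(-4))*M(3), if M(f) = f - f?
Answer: 0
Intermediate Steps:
M(f) = 0
(19*(-4))*M(3) = (19*(-4))*0 = -76*0 = 0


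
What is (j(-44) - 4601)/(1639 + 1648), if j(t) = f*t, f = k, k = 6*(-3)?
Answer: -3809/3287 ≈ -1.1588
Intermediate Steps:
k = -18
f = -18
j(t) = -18*t
(j(-44) - 4601)/(1639 + 1648) = (-18*(-44) - 4601)/(1639 + 1648) = (792 - 4601)/3287 = -3809*1/3287 = -3809/3287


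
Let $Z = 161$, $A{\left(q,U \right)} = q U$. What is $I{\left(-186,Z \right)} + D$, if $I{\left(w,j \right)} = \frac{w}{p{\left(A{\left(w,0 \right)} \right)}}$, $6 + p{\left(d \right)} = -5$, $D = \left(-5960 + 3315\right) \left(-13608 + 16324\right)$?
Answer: $- \frac{79021834}{11} \approx -7.1838 \cdot 10^{6}$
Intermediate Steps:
$A{\left(q,U \right)} = U q$
$D = -7183820$ ($D = \left(-2645\right) 2716 = -7183820$)
$p{\left(d \right)} = -11$ ($p{\left(d \right)} = -6 - 5 = -11$)
$I{\left(w,j \right)} = - \frac{w}{11}$ ($I{\left(w,j \right)} = \frac{w}{-11} = w \left(- \frac{1}{11}\right) = - \frac{w}{11}$)
$I{\left(-186,Z \right)} + D = \left(- \frac{1}{11}\right) \left(-186\right) - 7183820 = \frac{186}{11} - 7183820 = - \frac{79021834}{11}$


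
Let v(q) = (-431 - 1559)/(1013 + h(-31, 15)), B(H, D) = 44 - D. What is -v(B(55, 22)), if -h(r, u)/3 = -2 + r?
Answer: 995/556 ≈ 1.7896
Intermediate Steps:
h(r, u) = 6 - 3*r (h(r, u) = -3*(-2 + r) = 6 - 3*r)
v(q) = -995/556 (v(q) = (-431 - 1559)/(1013 + (6 - 3*(-31))) = -1990/(1013 + (6 + 93)) = -1990/(1013 + 99) = -1990/1112 = -1990*1/1112 = -995/556)
-v(B(55, 22)) = -1*(-995/556) = 995/556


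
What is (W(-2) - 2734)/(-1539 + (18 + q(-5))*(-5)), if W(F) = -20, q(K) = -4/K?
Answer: 2754/1633 ≈ 1.6865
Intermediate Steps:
(W(-2) - 2734)/(-1539 + (18 + q(-5))*(-5)) = (-20 - 2734)/(-1539 + (18 - 4/(-5))*(-5)) = -2754/(-1539 + (18 - 4*(-1/5))*(-5)) = -2754/(-1539 + (18 + 4/5)*(-5)) = -2754/(-1539 + (94/5)*(-5)) = -2754/(-1539 - 94) = -2754/(-1633) = -2754*(-1/1633) = 2754/1633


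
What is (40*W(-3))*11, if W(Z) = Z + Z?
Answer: -2640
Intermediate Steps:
W(Z) = 2*Z
(40*W(-3))*11 = (40*(2*(-3)))*11 = (40*(-6))*11 = -240*11 = -2640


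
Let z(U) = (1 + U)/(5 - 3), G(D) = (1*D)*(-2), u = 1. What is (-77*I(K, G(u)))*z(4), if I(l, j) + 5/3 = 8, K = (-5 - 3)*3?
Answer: -7315/6 ≈ -1219.2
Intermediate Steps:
G(D) = -2*D (G(D) = D*(-2) = -2*D)
K = -24 (K = -8*3 = -24)
I(l, j) = 19/3 (I(l, j) = -5/3 + 8 = 19/3)
z(U) = ½ + U/2 (z(U) = (1 + U)/2 = (1 + U)*(½) = ½ + U/2)
(-77*I(K, G(u)))*z(4) = (-77*19/3)*(½ + (½)*4) = -1463*(½ + 2)/3 = -1463/3*5/2 = -7315/6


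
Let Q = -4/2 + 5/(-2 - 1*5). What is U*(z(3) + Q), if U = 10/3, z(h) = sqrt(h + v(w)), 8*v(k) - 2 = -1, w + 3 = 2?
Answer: -190/21 + 25*sqrt(2)/6 ≈ -3.1551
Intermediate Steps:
w = -1 (w = -3 + 2 = -1)
v(k) = 1/8 (v(k) = 1/4 + (1/8)*(-1) = 1/4 - 1/8 = 1/8)
Q = -19/7 (Q = -4*1/2 + 5/(-2 - 5) = -2 + 5/(-7) = -2 + 5*(-1/7) = -2 - 5/7 = -19/7 ≈ -2.7143)
z(h) = sqrt(1/8 + h) (z(h) = sqrt(h + 1/8) = sqrt(1/8 + h))
U = 10/3 (U = 10*(1/3) = 10/3 ≈ 3.3333)
U*(z(3) + Q) = 10*(sqrt(2 + 16*3)/4 - 19/7)/3 = 10*(sqrt(2 + 48)/4 - 19/7)/3 = 10*(sqrt(50)/4 - 19/7)/3 = 10*((5*sqrt(2))/4 - 19/7)/3 = 10*(5*sqrt(2)/4 - 19/7)/3 = 10*(-19/7 + 5*sqrt(2)/4)/3 = -190/21 + 25*sqrt(2)/6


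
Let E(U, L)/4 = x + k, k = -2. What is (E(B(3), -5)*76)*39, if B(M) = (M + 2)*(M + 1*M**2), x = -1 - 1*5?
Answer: -94848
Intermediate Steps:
x = -6 (x = -1 - 5 = -6)
B(M) = (2 + M)*(M + M**2)
E(U, L) = -32 (E(U, L) = 4*(-6 - 2) = 4*(-8) = -32)
(E(B(3), -5)*76)*39 = -32*76*39 = -2432*39 = -94848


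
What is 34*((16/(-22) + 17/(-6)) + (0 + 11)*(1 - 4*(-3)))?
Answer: 156451/33 ≈ 4740.9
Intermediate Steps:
34*((16/(-22) + 17/(-6)) + (0 + 11)*(1 - 4*(-3))) = 34*((16*(-1/22) + 17*(-⅙)) + 11*(1 + 12)) = 34*((-8/11 - 17/6) + 11*13) = 34*(-235/66 + 143) = 34*(9203/66) = 156451/33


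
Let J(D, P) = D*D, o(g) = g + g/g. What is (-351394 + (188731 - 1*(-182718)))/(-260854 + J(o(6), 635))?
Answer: -1337/17387 ≈ -0.076897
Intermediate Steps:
o(g) = 1 + g (o(g) = g + 1 = 1 + g)
J(D, P) = D²
(-351394 + (188731 - 1*(-182718)))/(-260854 + J(o(6), 635)) = (-351394 + (188731 - 1*(-182718)))/(-260854 + (1 + 6)²) = (-351394 + (188731 + 182718))/(-260854 + 7²) = (-351394 + 371449)/(-260854 + 49) = 20055/(-260805) = 20055*(-1/260805) = -1337/17387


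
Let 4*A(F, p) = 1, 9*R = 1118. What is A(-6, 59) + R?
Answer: 4481/36 ≈ 124.47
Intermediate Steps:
R = 1118/9 (R = (1/9)*1118 = 1118/9 ≈ 124.22)
A(F, p) = 1/4 (A(F, p) = (1/4)*1 = 1/4)
A(-6, 59) + R = 1/4 + 1118/9 = 4481/36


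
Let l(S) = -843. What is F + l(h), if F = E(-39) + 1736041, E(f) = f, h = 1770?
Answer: 1735159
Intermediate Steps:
F = 1736002 (F = -39 + 1736041 = 1736002)
F + l(h) = 1736002 - 843 = 1735159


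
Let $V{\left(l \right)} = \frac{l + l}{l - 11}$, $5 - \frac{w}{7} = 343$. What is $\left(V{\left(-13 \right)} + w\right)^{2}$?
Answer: $\frac{805367641}{144} \approx 5.5928 \cdot 10^{6}$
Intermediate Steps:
$w = -2366$ ($w = 35 - 2401 = -2366$)
$V{\left(l \right)} = \frac{2 l}{-11 + l}$
$\left(V{\left(-13 \right)} + w\right)^{2} = \left(2 \left(-13\right) \frac{1}{-11 - 13} - 2366\right)^{2} = \left(2 \left(-13\right) \frac{1}{-24} - 2366\right)^{2} = \left(2 \left(-13\right) \left(- \frac{1}{24}\right) - 2366\right)^{2} = \left(\frac{13}{12} - 2366\right)^{2} = \left(- \frac{28379}{12}\right)^{2} = \frac{805367641}{144}$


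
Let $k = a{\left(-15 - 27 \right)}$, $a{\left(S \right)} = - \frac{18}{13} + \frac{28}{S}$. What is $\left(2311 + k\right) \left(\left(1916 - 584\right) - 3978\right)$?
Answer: $- \frac{79423218}{13} \approx -6.1095 \cdot 10^{6}$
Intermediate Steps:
$a{\left(S \right)} = - \frac{18}{13} + \frac{28}{S}$ ($a{\left(S \right)} = \left(-18\right) \frac{1}{13} + \frac{28}{S} = - \frac{18}{13} + \frac{28}{S}$)
$k = - \frac{80}{39}$ ($k = - \frac{18}{13} + \frac{28}{-15 - 27} = - \frac{18}{13} + \frac{28}{-42} = - \frac{18}{13} + 28 \left(- \frac{1}{42}\right) = - \frac{18}{13} - \frac{2}{3} = - \frac{80}{39} \approx -2.0513$)
$\left(2311 + k\right) \left(\left(1916 - 584\right) - 3978\right) = \left(2311 - \frac{80}{39}\right) \left(\left(1916 - 584\right) - 3978\right) = \frac{90049 \left(\left(1916 - 584\right) - 3978\right)}{39} = \frac{90049 \left(1332 - 3978\right)}{39} = \frac{90049}{39} \left(-2646\right) = - \frac{79423218}{13}$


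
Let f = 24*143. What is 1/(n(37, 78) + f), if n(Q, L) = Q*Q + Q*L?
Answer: 1/7687 ≈ 0.00013009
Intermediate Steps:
n(Q, L) = Q² + L*Q
f = 3432
1/(n(37, 78) + f) = 1/(37*(78 + 37) + 3432) = 1/(37*115 + 3432) = 1/(4255 + 3432) = 1/7687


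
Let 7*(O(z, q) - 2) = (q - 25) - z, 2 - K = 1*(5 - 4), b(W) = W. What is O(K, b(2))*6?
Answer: -60/7 ≈ -8.5714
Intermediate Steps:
K = 1 (K = 2 - (5 - 4) = 2 - 1 = 1)
O(z, q) = -11/7 - z/7 + q/7 (O(z, q) = 2 + ((q - 25) - z)/7 = 2 + ((-25 + q) - z)/7 = 2 + (-25 + q - z)/7 = 2 + (-25/7 - z/7 + q/7) = -11/7 - z/7 + q/7)
O(K, b(2))*6 = (-11/7 - 1/7*1 + (1/7)*2)*6 = (-11/7 - 1/7 + 2/7)*6 = -10/7*6 = -60/7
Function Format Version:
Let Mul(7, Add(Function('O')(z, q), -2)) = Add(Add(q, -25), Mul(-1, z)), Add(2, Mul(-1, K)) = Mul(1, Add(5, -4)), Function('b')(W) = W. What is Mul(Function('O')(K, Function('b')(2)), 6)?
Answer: Rational(-60, 7) ≈ -8.5714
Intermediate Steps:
K = 1 (K = Add(2, Mul(-1, Mul(1, Add(5, -4)))) = Add(2, Mul(-1, Mul(1, 1))) = Add(2, Mul(-1, 1)) = Add(2, -1) = 1)
Function('O')(z, q) = Add(Rational(-11, 7), Mul(Rational(-1, 7), z), Mul(Rational(1, 7), q)) (Function('O')(z, q) = Add(2, Mul(Rational(1, 7), Add(Add(q, -25), Mul(-1, z)))) = Add(2, Mul(Rational(1, 7), Add(Add(-25, q), Mul(-1, z)))) = Add(2, Mul(Rational(1, 7), Add(-25, q, Mul(-1, z)))) = Add(2, Add(Rational(-25, 7), Mul(Rational(-1, 7), z), Mul(Rational(1, 7), q))) = Add(Rational(-11, 7), Mul(Rational(-1, 7), z), Mul(Rational(1, 7), q)))
Mul(Function('O')(K, Function('b')(2)), 6) = Mul(Add(Rational(-11, 7), Mul(Rational(-1, 7), 1), Mul(Rational(1, 7), 2)), 6) = Mul(Add(Rational(-11, 7), Rational(-1, 7), Rational(2, 7)), 6) = Mul(Rational(-10, 7), 6) = Rational(-60, 7)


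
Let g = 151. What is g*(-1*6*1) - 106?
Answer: -1012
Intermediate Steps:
g*(-1*6*1) - 106 = 151*(-1*6*1) - 106 = 151*(-6*1) - 106 = 151*(-6) - 106 = -906 - 106 = -1012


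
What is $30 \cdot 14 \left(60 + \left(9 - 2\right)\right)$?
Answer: $28140$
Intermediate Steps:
$30 \cdot 14 \left(60 + \left(9 - 2\right)\right) = 30 \cdot 14 \left(60 + 7\right) = 30 \cdot 14 \cdot 67 = 30 \cdot 938 = 28140$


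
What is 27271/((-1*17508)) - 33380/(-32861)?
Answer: -311735291/575330388 ≈ -0.54184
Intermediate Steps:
27271/((-1*17508)) - 33380/(-32861) = 27271/(-17508) - 33380*(-1/32861) = 27271*(-1/17508) + 33380/32861 = -27271/17508 + 33380/32861 = -311735291/575330388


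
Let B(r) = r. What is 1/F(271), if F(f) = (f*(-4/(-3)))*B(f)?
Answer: 3/293764 ≈ 1.0212e-5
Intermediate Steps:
F(f) = 4*f²/3 (F(f) = (f*(-4/(-3)))*f = (f*(-4*(-⅓)))*f = (f*(4/3))*f = (4*f/3)*f = 4*f²/3)
1/F(271) = 1/((4/3)*271²) = 1/((4/3)*73441) = 1/(293764/3) = 3/293764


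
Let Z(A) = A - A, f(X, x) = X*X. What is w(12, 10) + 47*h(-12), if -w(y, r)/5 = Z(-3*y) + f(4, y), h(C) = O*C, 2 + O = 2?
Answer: -80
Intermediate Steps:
O = 0 (O = -2 + 2 = 0)
h(C) = 0 (h(C) = 0*C = 0)
f(X, x) = X²
Z(A) = 0
w(y, r) = -80 (w(y, r) = -5*(0 + 4²) = -5*(0 + 16) = -5*16 = -80)
w(12, 10) + 47*h(-12) = -80 + 47*0 = -80 + 0 = -80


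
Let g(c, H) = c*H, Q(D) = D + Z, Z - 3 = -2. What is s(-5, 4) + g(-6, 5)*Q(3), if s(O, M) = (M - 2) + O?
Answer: -123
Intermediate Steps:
s(O, M) = -2 + M + O (s(O, M) = (-2 + M) + O = -2 + M + O)
Z = 1 (Z = 3 - 2 = 1)
Q(D) = 1 + D (Q(D) = D + 1 = 1 + D)
g(c, H) = H*c
s(-5, 4) + g(-6, 5)*Q(3) = (-2 + 4 - 5) + (5*(-6))*(1 + 3) = -3 - 30*4 = -3 - 120 = -123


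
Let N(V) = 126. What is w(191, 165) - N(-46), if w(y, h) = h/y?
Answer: -23901/191 ≈ -125.14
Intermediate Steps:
w(191, 165) - N(-46) = 165/191 - 1*126 = 165*(1/191) - 126 = 165/191 - 126 = -23901/191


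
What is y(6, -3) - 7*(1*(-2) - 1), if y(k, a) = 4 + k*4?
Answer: 49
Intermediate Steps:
y(k, a) = 4 + 4*k
y(6, -3) - 7*(1*(-2) - 1) = (4 + 4*6) - 7*(1*(-2) - 1) = (4 + 24) - 7*(-2 - 1) = 28 - 7*(-3) = 28 + 21 = 49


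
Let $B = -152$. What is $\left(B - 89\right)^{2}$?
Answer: $58081$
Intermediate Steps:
$\left(B - 89\right)^{2} = \left(-152 - 89\right)^{2} = \left(-241\right)^{2} = 58081$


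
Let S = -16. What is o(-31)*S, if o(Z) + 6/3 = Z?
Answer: 528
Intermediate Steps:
o(Z) = -2 + Z
o(-31)*S = (-2 - 31)*(-16) = -33*(-16) = 528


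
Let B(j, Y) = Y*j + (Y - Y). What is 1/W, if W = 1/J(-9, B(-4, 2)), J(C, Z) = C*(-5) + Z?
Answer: 37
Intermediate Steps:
B(j, Y) = Y*j (B(j, Y) = Y*j + 0 = Y*j)
J(C, Z) = Z - 5*C (J(C, Z) = -5*C + Z = Z - 5*C)
W = 1/37 (W = 1/(2*(-4) - 5*(-9)) = 1/(-8 + 45) = 1/37 ≈ 0.027027)
1/W = 1/(1/37) = 37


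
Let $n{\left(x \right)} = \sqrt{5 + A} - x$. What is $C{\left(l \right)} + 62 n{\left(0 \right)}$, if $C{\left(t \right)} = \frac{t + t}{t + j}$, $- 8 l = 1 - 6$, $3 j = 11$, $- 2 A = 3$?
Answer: $\frac{30}{103} + 31 \sqrt{14} \approx 116.28$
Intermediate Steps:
$A = - \frac{3}{2}$ ($A = \left(- \frac{1}{2}\right) 3 = - \frac{3}{2} \approx -1.5$)
$j = \frac{11}{3}$ ($j = \frac{1}{3} \cdot 11 = \frac{11}{3} \approx 3.6667$)
$l = \frac{5}{8}$ ($l = - \frac{1 - 6}{8} = \left(- \frac{1}{8}\right) \left(-5\right) = \frac{5}{8} \approx 0.625$)
$C{\left(t \right)} = \frac{2 t}{\frac{11}{3} + t}$ ($C{\left(t \right)} = \frac{t + t}{t + \frac{11}{3}} = \frac{2 t}{\frac{11}{3} + t}$)
$n{\left(x \right)} = \frac{\sqrt{14}}{2} - x$ ($n{\left(x \right)} = \sqrt{5 - \frac{3}{2}} - x = \sqrt{\frac{7}{2}} - x = \frac{\sqrt{14}}{2} - x$)
$C{\left(l \right)} + 62 n{\left(0 \right)} = 6 \cdot \frac{5}{8} \frac{1}{11 + 3 \cdot \frac{5}{8}} + 62 \left(\frac{\sqrt{14}}{2} - 0\right) = 6 \cdot \frac{5}{8} \frac{1}{11 + \frac{15}{8}} + 62 \left(\frac{\sqrt{14}}{2} + 0\right) = 6 \cdot \frac{5}{8} \frac{1}{\frac{103}{8}} + 62 \frac{\sqrt{14}}{2} = 6 \cdot \frac{5}{8} \cdot \frac{8}{103} + 31 \sqrt{14} = \frac{30}{103} + 31 \sqrt{14}$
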